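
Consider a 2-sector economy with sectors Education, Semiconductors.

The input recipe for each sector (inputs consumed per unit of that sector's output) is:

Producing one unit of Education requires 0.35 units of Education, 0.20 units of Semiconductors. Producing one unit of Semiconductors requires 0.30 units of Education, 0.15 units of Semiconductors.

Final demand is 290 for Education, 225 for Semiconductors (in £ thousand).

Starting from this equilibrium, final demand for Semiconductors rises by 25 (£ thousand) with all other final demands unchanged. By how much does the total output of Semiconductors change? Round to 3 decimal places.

Δx_2 = 32.995

I − A =
  [   0.65    -0.30]
  [  -0.20     0.85]
det(I−A) = (0.65)(0.85) − (-0.30)(-0.20) = 0.4925
adj(I−A) = [[0.85, 0.30], [0.20, 0.65]]
(I − A)⁻¹ = adj(I−A) / det(I−A) ≈
  [   1.7259     0.6091]
  [   0.4061     1.3198]
Δx = (I − A)⁻¹ Δd with Δd having +25 in the Semiconductors component and 0 elsewhere.
So Δx_2 = L_22 · (+25), where L_22 = adj(I−A)_22 / det(I−A) = 0.65 / 0.4925.
Δx_2 = 0.65 × (+25) / 0.4925 = 16.25 / 0.4925 ≈ 32.995.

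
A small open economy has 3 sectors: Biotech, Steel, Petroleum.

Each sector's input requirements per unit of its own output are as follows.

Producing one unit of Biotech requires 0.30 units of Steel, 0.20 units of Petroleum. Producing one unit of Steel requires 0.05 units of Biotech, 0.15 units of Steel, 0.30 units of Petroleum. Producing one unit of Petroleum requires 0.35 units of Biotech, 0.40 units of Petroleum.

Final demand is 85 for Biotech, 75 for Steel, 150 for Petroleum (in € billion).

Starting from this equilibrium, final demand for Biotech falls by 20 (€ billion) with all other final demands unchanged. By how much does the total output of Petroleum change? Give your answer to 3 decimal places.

Δx_P = -12.683

I − A =
  [   1.00    -0.05    -0.35]
  [  -0.30     0.85     0.00]
  [  -0.20    -0.30     0.60]
Cofactors of I−A, C_ij = (−1)^(i+j)·(minor ij) (rows/columns in the sector order above):
  C_11 = (0.85)(0.60) − (0.00)(-0.30) = 0.5100
  C_12 = −[(-0.30)(0.60) − (0.00)(-0.20)] = 0.1800
  C_13 = (-0.30)(-0.30) − (0.85)(-0.20) = 0.2600
  C_21 = −[(-0.05)(0.60) − (-0.35)(-0.30)] = 0.1350
  C_22 = (1.00)(0.60) − (-0.35)(-0.20) = 0.5300
  C_23 = −[(1.00)(-0.30) − (-0.05)(-0.20)] = 0.3100
  C_31 = (-0.05)(0.00) − (-0.35)(0.85) = 0.2975
  C_32 = −[(1.00)(0.00) − (-0.35)(-0.30)] = 0.1050
  C_33 = (1.00)(0.85) − (-0.05)(-0.30) = 0.8350
det(I−A) = Σ_j (I−A)_1j·C_1j = (1.00)(0.5100) + (-0.05)(0.1800) + (-0.35)(0.2600) = 0.4100
adj(I−A) = Cᵀ =
  [ 0.5100   0.1350   0.2975]
  [ 0.1800   0.5300   0.1050]
  [ 0.2600   0.3100   0.8350]
(I − A)⁻¹ = adj(I−A) / det(I−A) ≈
  [   1.2439     0.3293     0.7256]
  [   0.4390     1.2927     0.2561]
  [   0.6341     0.7561     2.0366]
Δx = (I − A)⁻¹ Δd with Δd having -20 in the Biotech component and 0 elsewhere.
So Δx_P = L_PB · (-20), where L_PB = adj(I−A)_PB / det(I−A) = 0.2600 / 0.4100.
Δx_P = 0.2600 × (-20) / 0.4100 = -5.20 / 0.4100 ≈ -12.683.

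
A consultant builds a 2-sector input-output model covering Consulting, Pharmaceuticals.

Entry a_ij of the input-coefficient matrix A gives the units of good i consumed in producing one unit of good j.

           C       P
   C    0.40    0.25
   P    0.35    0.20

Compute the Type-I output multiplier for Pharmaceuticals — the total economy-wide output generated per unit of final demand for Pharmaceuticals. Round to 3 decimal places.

m_P = 2.166

I − A =
  [   0.60    -0.25]
  [  -0.35     0.80]
det(I−A) = (0.60)(0.80) − (-0.25)(-0.35) = 0.3925
adj(I−A) = [[0.80, 0.25], [0.35, 0.60]]
(I − A)⁻¹ = adj(I−A) / det(I−A) ≈
  [   2.0382     0.6369]
  [   0.8917     1.5287]
The output multiplier for sector j is the column-j sum of the Leontief inverse (I − A)⁻¹ = adj(I−A) / det(I−A).
Column P of adj(I−A): (0.25, 0.60); det(I−A) = 0.3925.
m_P = (0.25 + 0.60) / 0.3925 = 0.85 / 0.3925 ≈ 2.166.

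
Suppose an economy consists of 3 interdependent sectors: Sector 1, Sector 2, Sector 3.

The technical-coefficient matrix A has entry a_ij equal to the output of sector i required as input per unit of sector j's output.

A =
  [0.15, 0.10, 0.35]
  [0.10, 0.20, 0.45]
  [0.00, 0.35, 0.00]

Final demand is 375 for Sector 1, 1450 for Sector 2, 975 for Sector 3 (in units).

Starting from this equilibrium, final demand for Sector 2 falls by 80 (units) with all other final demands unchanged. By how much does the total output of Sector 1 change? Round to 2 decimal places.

I − A =
  [   0.85    -0.10    -0.35]
  [  -0.10     0.80    -0.45]
  [   0.00    -0.35     1.00]
Cofactors of I−A, C_ij = (−1)^(i+j)·(minor ij) (rows/columns in the sector order above):
  C_11 = (0.80)(1.00) − (-0.45)(-0.35) = 0.6425
  C_12 = −[(-0.10)(1.00) − (-0.45)(0.00)] = 0.1000
  C_13 = (-0.10)(-0.35) − (0.80)(0.00) = 0.0350
  C_21 = −[(-0.10)(1.00) − (-0.35)(-0.35)] = 0.2225
  C_22 = (0.85)(1.00) − (-0.35)(0.00) = 0.8500
  C_23 = −[(0.85)(-0.35) − (-0.10)(0.00)] = 0.2975
  C_31 = (-0.10)(-0.45) − (-0.35)(0.80) = 0.3250
  C_32 = −[(0.85)(-0.45) − (-0.35)(-0.10)] = 0.4175
  C_33 = (0.85)(0.80) − (-0.10)(-0.10) = 0.6700
det(I−A) = Σ_j (I−A)_1j·C_1j = (0.85)(0.6425) + (-0.10)(0.1000) + (-0.35)(0.0350) = 0.523875
adj(I−A) = Cᵀ =
  [ 0.6425   0.2225   0.3250]
  [ 0.1000   0.8500   0.4175]
  [ 0.0350   0.2975   0.6700]
(I − A)⁻¹ = adj(I−A) / det(I−A) ≈
  [   1.2264     0.4247     0.6204]
  [   0.1909     1.6225     0.7969]
  [   0.0668     0.5679     1.2789]
Δx = (I − A)⁻¹ Δd with Δd having -80 in the Sector 2 component and 0 elsewhere.
So Δx_1 = L_12 · (-80), where L_12 = adj(I−A)_12 / det(I−A) = 0.2225 / 0.523875.
Δx_1 = 0.2225 × (-80) / 0.523875 = -17.80 / 0.523875 ≈ -33.98.

Δx_1 = -33.98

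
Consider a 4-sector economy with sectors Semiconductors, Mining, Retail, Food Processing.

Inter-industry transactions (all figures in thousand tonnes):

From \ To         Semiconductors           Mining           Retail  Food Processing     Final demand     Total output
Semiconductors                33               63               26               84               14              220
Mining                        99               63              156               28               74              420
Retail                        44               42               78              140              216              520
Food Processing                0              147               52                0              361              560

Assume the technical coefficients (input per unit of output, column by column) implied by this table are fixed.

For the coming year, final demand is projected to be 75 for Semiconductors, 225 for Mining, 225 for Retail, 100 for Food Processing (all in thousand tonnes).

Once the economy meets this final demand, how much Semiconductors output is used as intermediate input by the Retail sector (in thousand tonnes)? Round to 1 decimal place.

Technical coefficients a_ij = z_ij / X_j:
  a_SS = 33/220 = 0.15, a_MS = 99/220 = 0.45, a_RS = 44/220 = 0.20, a_FS = 0/220 = 0.00
  a_SM = 63/420 = 0.15, a_MM = 63/420 = 0.15, a_RM = 42/420 = 0.10, a_FM = 147/420 = 0.35
  a_SR = 26/520 = 0.05, a_MR = 156/520 = 0.30, a_RR = 78/520 = 0.15, a_FR = 52/520 = 0.10
  a_SF = 84/560 = 0.15, a_MF = 28/560 = 0.05, a_RF = 140/560 = 0.25, a_FF = 0/560 = 0.00
I − A =
  [   0.85    -0.15    -0.05    -0.15]
  [  -0.45     0.85    -0.30    -0.05]
  [  -0.20    -0.10     0.85    -0.25]
  [   0.00    -0.35    -0.10     1.00]
Compute the cofactors C_ij = (−1)^(i+j)·(3×3 minor ij) of I−A; the adjugate is their transpose:
adj(I−A) = Cᵀ =
  [ 0.629625   0.179250   0.115875   0.132375]
  [ 0.432250   0.688250   0.288500   0.171375]
  [ 0.250875   0.199875   0.616500   0.201750]
  [ 0.176375   0.260875   0.162625   0.511500]
det(I−A) = Σ_j (I−A)_1j·C_1j = (0.85)(0.629625) + (-0.15)(0.432250) + (-0.05)(0.250875) + (-0.15)(0.176375) = 0.43134375
(I − A)⁻¹ = adj(I−A) / det(I−A) ≈
  [   1.4597     0.4156     0.2686     0.3069]
  [   1.0021     1.5956     0.6688     0.3973]
  [   0.5816     0.4634     1.4293     0.4677]
  [   0.4089     0.6048     0.3770     1.1858]
First solve x = (I − A)⁻¹ d = adj(I−A)·d / det(I−A); in particular x_R = (0.250875·75 + 0.199875·225 + 0.616500·225 + 0.201750·100) / 0.43134375 = 222.675 / 0.43134375 ≈ 516.236.
Intermediate flow from S to R: z_SR = a_SR · x_R = 0.05 × 222.675 / 0.43134375 = 11.13375 / 0.43134375 ≈ 25.8.

z_SR = 25.8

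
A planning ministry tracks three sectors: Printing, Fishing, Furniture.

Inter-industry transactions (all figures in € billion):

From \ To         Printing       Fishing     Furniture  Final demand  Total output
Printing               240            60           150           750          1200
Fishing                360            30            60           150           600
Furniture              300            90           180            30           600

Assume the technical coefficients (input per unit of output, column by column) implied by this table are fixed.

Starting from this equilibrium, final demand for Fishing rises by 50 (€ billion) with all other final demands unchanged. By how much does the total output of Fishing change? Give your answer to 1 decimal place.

Technical coefficients a_ij = z_ij / X_j:
  a_11 = 240/1200 = 0.20, a_21 = 360/1200 = 0.30, a_31 = 300/1200 = 0.25
  a_12 = 60/600 = 0.10, a_22 = 30/600 = 0.05, a_32 = 90/600 = 0.15
  a_13 = 150/600 = 0.25, a_23 = 60/600 = 0.10, a_33 = 180/600 = 0.30
I − A =
  [   0.80    -0.10    -0.25]
  [  -0.30     0.95    -0.10]
  [  -0.25    -0.15     0.70]
Cofactors of I−A, C_ij = (−1)^(i+j)·(minor ij) (rows/columns in the sector order above):
  C_11 = (0.95)(0.70) − (-0.10)(-0.15) = 0.6500
  C_12 = −[(-0.30)(0.70) − (-0.10)(-0.25)] = 0.2350
  C_13 = (-0.30)(-0.15) − (0.95)(-0.25) = 0.2825
  C_21 = −[(-0.10)(0.70) − (-0.25)(-0.15)] = 0.1075
  C_22 = (0.80)(0.70) − (-0.25)(-0.25) = 0.4975
  C_23 = −[(0.80)(-0.15) − (-0.10)(-0.25)] = 0.1450
  C_31 = (-0.10)(-0.10) − (-0.25)(0.95) = 0.2475
  C_32 = −[(0.80)(-0.10) − (-0.25)(-0.30)] = 0.1550
  C_33 = (0.80)(0.95) − (-0.10)(-0.30) = 0.7300
det(I−A) = Σ_j (I−A)_1j·C_1j = (0.80)(0.6500) + (-0.10)(0.2350) + (-0.25)(0.2825) = 0.425875
adj(I−A) = Cᵀ =
  [ 0.6500   0.1075   0.2475]
  [ 0.2350   0.4975   0.1550]
  [ 0.2825   0.1450   0.7300]
(I − A)⁻¹ = adj(I−A) / det(I−A) ≈
  [   1.5263     0.2524     0.5812]
  [   0.5518     1.1682     0.3640]
  [   0.6633     0.3405     1.7141]
Δx = (I − A)⁻¹ Δd with Δd having +50 in the Fishing component and 0 elsewhere.
So Δx_2 = L_22 · (+50), where L_22 = adj(I−A)_22 / det(I−A) = 0.4975 / 0.425875.
Δx_2 = 0.4975 × (+50) / 0.425875 = 24.875 / 0.425875 ≈ 58.4.

Δx_2 = 58.4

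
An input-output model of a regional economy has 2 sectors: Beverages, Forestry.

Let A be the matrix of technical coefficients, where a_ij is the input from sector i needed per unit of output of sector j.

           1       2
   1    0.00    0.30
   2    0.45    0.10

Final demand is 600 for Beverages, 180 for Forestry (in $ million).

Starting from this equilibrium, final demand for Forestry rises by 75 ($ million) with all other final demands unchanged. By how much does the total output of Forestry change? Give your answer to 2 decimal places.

I − A =
  [   1.00    -0.30]
  [  -0.45     0.90]
det(I−A) = (1.00)(0.90) − (-0.30)(-0.45) = 0.7650
adj(I−A) = [[0.90, 0.30], [0.45, 1.00]]
(I − A)⁻¹ = adj(I−A) / det(I−A) ≈
  [   1.1765     0.3922]
  [   0.5882     1.3072]
Δx = (I − A)⁻¹ Δd with Δd having +75 in the Forestry component and 0 elsewhere.
So Δx_2 = L_22 · (+75), where L_22 = adj(I−A)_22 / det(I−A) = 1.00 / 0.7650.
Δx_2 = 1.00 × (+75) / 0.7650 = 75.00 / 0.7650 ≈ 98.04.

Δx_2 = 98.04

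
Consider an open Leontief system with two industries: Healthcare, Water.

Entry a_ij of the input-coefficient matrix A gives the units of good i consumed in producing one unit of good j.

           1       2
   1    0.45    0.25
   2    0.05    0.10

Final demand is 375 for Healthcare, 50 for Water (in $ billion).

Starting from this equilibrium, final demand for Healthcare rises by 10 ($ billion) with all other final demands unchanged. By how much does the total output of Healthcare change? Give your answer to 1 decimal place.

Δx_1 = 18.7

I − A =
  [   0.55    -0.25]
  [  -0.05     0.90]
det(I−A) = (0.55)(0.90) − (-0.25)(-0.05) = 0.4825
adj(I−A) = [[0.90, 0.25], [0.05, 0.55]]
(I − A)⁻¹ = adj(I−A) / det(I−A) ≈
  [   1.8653     0.5181]
  [   0.1036     1.1399]
Δx = (I − A)⁻¹ Δd with Δd having +10 in the Healthcare component and 0 elsewhere.
So Δx_1 = L_11 · (+10), where L_11 = adj(I−A)_11 / det(I−A) = 0.90 / 0.4825.
Δx_1 = 0.90 × (+10) / 0.4825 = 9.00 / 0.4825 ≈ 18.7.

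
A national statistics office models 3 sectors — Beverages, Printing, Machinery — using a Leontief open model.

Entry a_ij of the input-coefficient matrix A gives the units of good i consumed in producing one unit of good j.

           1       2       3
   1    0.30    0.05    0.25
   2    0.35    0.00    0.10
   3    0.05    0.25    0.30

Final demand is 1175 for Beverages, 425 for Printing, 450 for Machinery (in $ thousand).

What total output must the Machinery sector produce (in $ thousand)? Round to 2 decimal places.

x_3 = 1278.41

I − A =
  [   0.70    -0.05    -0.25]
  [  -0.35     1.00    -0.10]
  [  -0.05    -0.25     0.70]
Cofactors of I−A, C_ij = (−1)^(i+j)·(minor ij) (rows/columns in the sector order above):
  C_11 = (1.00)(0.70) − (-0.10)(-0.25) = 0.6750
  C_12 = −[(-0.35)(0.70) − (-0.10)(-0.05)] = 0.2500
  C_13 = (-0.35)(-0.25) − (1.00)(-0.05) = 0.1375
  C_21 = −[(-0.05)(0.70) − (-0.25)(-0.25)] = 0.0975
  C_22 = (0.70)(0.70) − (-0.25)(-0.05) = 0.4775
  C_23 = −[(0.70)(-0.25) − (-0.05)(-0.05)] = 0.1775
  C_31 = (-0.05)(-0.10) − (-0.25)(1.00) = 0.2550
  C_32 = −[(0.70)(-0.10) − (-0.25)(-0.35)] = 0.1575
  C_33 = (0.70)(1.00) − (-0.05)(-0.35) = 0.6825
det(I−A) = Σ_j (I−A)_1j·C_1j = (0.70)(0.6750) + (-0.05)(0.2500) + (-0.25)(0.1375) = 0.425625
adj(I−A) = Cᵀ =
  [ 0.6750   0.0975   0.2550]
  [ 0.2500   0.4775   0.1575]
  [ 0.1375   0.1775   0.6825]
(I − A)⁻¹ = adj(I−A) / det(I−A) ≈
  [   1.5859     0.2291     0.5991]
  [   0.5874     1.1219     0.3700]
  [   0.3231     0.4170     1.6035]
x = (I − A)⁻¹ d = adj(I−A)·d / det(I−A), with det(I−A) = 0.425625:
  x_1 = (0.6750·1175 + 0.0975·425 + 0.2550·450) / 0.425625 = 949.3125 / 0.425625 ≈ 2230.40
  x_2 = (0.2500·1175 + 0.4775·425 + 0.1575·450) / 0.425625 = 567.5625 / 0.425625 ≈ 1333.48
  x_3 = (0.1375·1175 + 0.1775·425 + 0.6825·450) / 0.425625 = 544.125 / 0.425625 ≈ 1278.41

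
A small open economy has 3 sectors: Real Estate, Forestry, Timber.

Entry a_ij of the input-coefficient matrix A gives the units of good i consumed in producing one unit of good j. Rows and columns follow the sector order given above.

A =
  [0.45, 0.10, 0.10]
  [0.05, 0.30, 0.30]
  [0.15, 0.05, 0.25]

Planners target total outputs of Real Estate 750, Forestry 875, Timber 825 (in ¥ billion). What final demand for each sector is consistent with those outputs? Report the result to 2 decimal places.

d_R = 242.50, d_F = 327.50, d_T = 462.50

I − A =
  [   0.55    -0.10    -0.10]
  [  -0.05     0.70    -0.30]
  [  -0.15    -0.05     0.75]
d = (I − A) x:
  d_R = (+0.55)·750 + (-0.10)·875 + (-0.10)·825 = 242.50
  d_F = (-0.05)·750 + (+0.70)·875 + (-0.30)·825 = 327.50
  d_T = (-0.15)·750 + (-0.05)·875 + (+0.75)·825 = 462.50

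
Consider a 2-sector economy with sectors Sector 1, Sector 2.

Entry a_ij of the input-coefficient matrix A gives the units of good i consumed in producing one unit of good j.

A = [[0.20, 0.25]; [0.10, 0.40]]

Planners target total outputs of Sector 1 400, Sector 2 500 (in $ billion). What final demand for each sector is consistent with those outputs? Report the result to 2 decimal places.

I − A =
  [   0.80    -0.25]
  [  -0.10     0.60]
d = (I − A) x:
  d_1 = (+0.80)·400 + (-0.25)·500 = 195.00
  d_2 = (-0.10)·400 + (+0.60)·500 = 260.00

d_1 = 195.00, d_2 = 260.00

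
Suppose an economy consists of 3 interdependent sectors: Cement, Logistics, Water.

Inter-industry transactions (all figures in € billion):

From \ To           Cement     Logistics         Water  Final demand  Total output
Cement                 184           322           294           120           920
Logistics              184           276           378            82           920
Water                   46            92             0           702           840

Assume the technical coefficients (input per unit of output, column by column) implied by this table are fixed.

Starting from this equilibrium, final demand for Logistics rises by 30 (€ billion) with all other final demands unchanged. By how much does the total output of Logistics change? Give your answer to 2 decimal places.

Technical coefficients a_ij = z_ij / X_j:
  a_11 = 184/920 = 0.20, a_21 = 184/920 = 0.20, a_31 = 46/920 = 0.05
  a_12 = 322/920 = 0.35, a_22 = 276/920 = 0.30, a_32 = 92/920 = 0.10
  a_13 = 294/840 = 0.35, a_23 = 378/840 = 0.45, a_33 = 0/840 = 0.00
I − A =
  [   0.80    -0.35    -0.35]
  [  -0.20     0.70    -0.45]
  [  -0.05    -0.10     1.00]
Cofactors of I−A, C_ij = (−1)^(i+j)·(minor ij) (rows/columns in the sector order above):
  C_11 = (0.70)(1.00) − (-0.45)(-0.10) = 0.6550
  C_12 = −[(-0.20)(1.00) − (-0.45)(-0.05)] = 0.2225
  C_13 = (-0.20)(-0.10) − (0.70)(-0.05) = 0.0550
  C_21 = −[(-0.35)(1.00) − (-0.35)(-0.10)] = 0.3850
  C_22 = (0.80)(1.00) − (-0.35)(-0.05) = 0.7825
  C_23 = −[(0.80)(-0.10) − (-0.35)(-0.05)] = 0.0975
  C_31 = (-0.35)(-0.45) − (-0.35)(0.70) = 0.4025
  C_32 = −[(0.80)(-0.45) − (-0.35)(-0.20)] = 0.4300
  C_33 = (0.80)(0.70) − (-0.35)(-0.20) = 0.4900
det(I−A) = Σ_j (I−A)_1j·C_1j = (0.80)(0.6550) + (-0.35)(0.2225) + (-0.35)(0.0550) = 0.426875
adj(I−A) = Cᵀ =
  [ 0.6550   0.3850   0.4025]
  [ 0.2225   0.7825   0.4300]
  [ 0.0550   0.0975   0.4900]
(I − A)⁻¹ = adj(I−A) / det(I−A) ≈
  [   1.5344     0.9019     0.9429]
  [   0.5212     1.8331     1.0073]
  [   0.1288     0.2284     1.1479]
Δx = (I − A)⁻¹ Δd with Δd having +30 in the Logistics component and 0 elsewhere.
So Δx_2 = L_22 · (+30), where L_22 = adj(I−A)_22 / det(I−A) = 0.7825 / 0.426875.
Δx_2 = 0.7825 × (+30) / 0.426875 = 23.475 / 0.426875 ≈ 54.99.

Δx_2 = 54.99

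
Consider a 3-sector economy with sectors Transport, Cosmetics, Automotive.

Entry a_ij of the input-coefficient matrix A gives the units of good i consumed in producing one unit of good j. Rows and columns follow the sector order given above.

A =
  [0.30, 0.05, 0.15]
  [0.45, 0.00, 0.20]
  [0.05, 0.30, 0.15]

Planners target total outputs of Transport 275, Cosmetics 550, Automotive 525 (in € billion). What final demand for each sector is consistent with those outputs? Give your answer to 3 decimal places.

d_T = 86.250, d_C = 321.250, d_A = 267.500

I − A =
  [   0.70    -0.05    -0.15]
  [  -0.45     1.00    -0.20]
  [  -0.05    -0.30     0.85]
d = (I − A) x:
  d_T = (+0.70)·275 + (-0.05)·550 + (-0.15)·525 = 86.250
  d_C = (-0.45)·275 + (+1.00)·550 + (-0.20)·525 = 321.250
  d_A = (-0.05)·275 + (-0.30)·550 + (+0.85)·525 = 267.500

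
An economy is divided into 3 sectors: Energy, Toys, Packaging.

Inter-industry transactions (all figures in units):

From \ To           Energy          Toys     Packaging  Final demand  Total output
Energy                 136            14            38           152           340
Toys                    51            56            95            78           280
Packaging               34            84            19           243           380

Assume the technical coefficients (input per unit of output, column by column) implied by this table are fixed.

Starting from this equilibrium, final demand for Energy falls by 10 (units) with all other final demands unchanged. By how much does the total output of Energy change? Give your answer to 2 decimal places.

Technical coefficients a_ij = z_ij / X_j:
  a_EE = 136/340 = 0.40, a_TE = 51/340 = 0.15, a_PE = 34/340 = 0.10
  a_ET = 14/280 = 0.05, a_TT = 56/280 = 0.20, a_PT = 84/280 = 0.30
  a_EP = 38/380 = 0.10, a_TP = 95/380 = 0.25, a_PP = 19/380 = 0.05
I − A =
  [   0.60    -0.05    -0.10]
  [  -0.15     0.80    -0.25]
  [  -0.10    -0.30     0.95]
Cofactors of I−A, C_ij = (−1)^(i+j)·(minor ij) (rows/columns in the sector order above):
  C_11 = (0.80)(0.95) − (-0.25)(-0.30) = 0.6850
  C_12 = −[(-0.15)(0.95) − (-0.25)(-0.10)] = 0.1675
  C_13 = (-0.15)(-0.30) − (0.80)(-0.10) = 0.1250
  C_21 = −[(-0.05)(0.95) − (-0.10)(-0.30)] = 0.0775
  C_22 = (0.60)(0.95) − (-0.10)(-0.10) = 0.5600
  C_23 = −[(0.60)(-0.30) − (-0.05)(-0.10)] = 0.1850
  C_31 = (-0.05)(-0.25) − (-0.10)(0.80) = 0.0925
  C_32 = −[(0.60)(-0.25) − (-0.10)(-0.15)] = 0.1650
  C_33 = (0.60)(0.80) − (-0.05)(-0.15) = 0.4725
det(I−A) = Σ_j (I−A)_1j·C_1j = (0.60)(0.6850) + (-0.05)(0.1675) + (-0.10)(0.1250) = 0.390125
adj(I−A) = Cᵀ =
  [ 0.6850   0.0775   0.0925]
  [ 0.1675   0.5600   0.1650]
  [ 0.1250   0.1850   0.4725]
(I − A)⁻¹ = adj(I−A) / det(I−A) ≈
  [   1.7558     0.1987     0.2371]
  [   0.4293     1.4354     0.4229]
  [   0.3204     0.4742     1.2112]
Δx = (I − A)⁻¹ Δd with Δd having -10 in the Energy component and 0 elsewhere.
So Δx_E = L_EE · (-10), where L_EE = adj(I−A)_EE / det(I−A) = 0.6850 / 0.390125.
Δx_E = 0.6850 × (-10) / 0.390125 = -6.85 / 0.390125 ≈ -17.56.

Δx_E = -17.56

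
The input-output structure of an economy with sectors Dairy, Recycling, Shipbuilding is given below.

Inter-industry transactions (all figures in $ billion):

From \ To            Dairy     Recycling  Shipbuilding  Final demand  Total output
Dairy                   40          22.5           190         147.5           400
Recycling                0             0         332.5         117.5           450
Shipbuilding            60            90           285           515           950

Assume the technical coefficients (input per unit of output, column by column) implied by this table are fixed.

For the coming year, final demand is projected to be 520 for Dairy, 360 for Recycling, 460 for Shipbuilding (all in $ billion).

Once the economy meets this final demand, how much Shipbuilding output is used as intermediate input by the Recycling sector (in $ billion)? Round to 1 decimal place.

Technical coefficients a_ij = z_ij / X_j:
  a_DD = 40/400 = 0.10, a_RD = 0/400 = 0.00, a_SD = 60/400 = 0.15
  a_DR = 22.5/450 = 0.05, a_RR = 0/450 = 0.00, a_SR = 90/450 = 0.20
  a_DS = 190/950 = 0.20, a_RS = 332.5/950 = 0.35, a_SS = 285/950 = 0.30
I − A =
  [   0.90    -0.05    -0.20]
  [   0.00     1.00    -0.35]
  [  -0.15    -0.20     0.70]
Cofactors of I−A, C_ij = (−1)^(i+j)·(minor ij) (rows/columns in the sector order above):
  C_11 = (1.00)(0.70) − (-0.35)(-0.20) = 0.6300
  C_12 = −[(0.00)(0.70) − (-0.35)(-0.15)] = 0.0525
  C_13 = (0.00)(-0.20) − (1.00)(-0.15) = 0.1500
  C_21 = −[(-0.05)(0.70) − (-0.20)(-0.20)] = 0.0750
  C_22 = (0.90)(0.70) − (-0.20)(-0.15) = 0.6000
  C_23 = −[(0.90)(-0.20) − (-0.05)(-0.15)] = 0.1875
  C_31 = (-0.05)(-0.35) − (-0.20)(1.00) = 0.2175
  C_32 = −[(0.90)(-0.35) − (-0.20)(0.00)] = 0.3150
  C_33 = (0.90)(1.00) − (-0.05)(0.00) = 0.9000
det(I−A) = Σ_j (I−A)_1j·C_1j = (0.90)(0.6300) + (-0.05)(0.0525) + (-0.20)(0.1500) = 0.534375
adj(I−A) = Cᵀ =
  [ 0.6300   0.0750   0.2175]
  [ 0.0525   0.6000   0.3150]
  [ 0.1500   0.1875   0.9000]
(I − A)⁻¹ = adj(I−A) / det(I−A) ≈
  [   1.1789     0.1404     0.4070]
  [   0.0982     1.1228     0.5895]
  [   0.2807     0.3509     1.6842]
First solve x = (I − A)⁻¹ d = adj(I−A)·d / det(I−A); in particular x_R = (0.0525·520 + 0.6000·360 + 0.3150·460) / 0.534375 = 388.20 / 0.534375 ≈ 726.456.
Intermediate flow from S to R: z_SR = a_SR · x_R = 0.20 × 388.20 / 0.534375 = 77.64 / 0.534375 ≈ 145.3.

z_SR = 145.3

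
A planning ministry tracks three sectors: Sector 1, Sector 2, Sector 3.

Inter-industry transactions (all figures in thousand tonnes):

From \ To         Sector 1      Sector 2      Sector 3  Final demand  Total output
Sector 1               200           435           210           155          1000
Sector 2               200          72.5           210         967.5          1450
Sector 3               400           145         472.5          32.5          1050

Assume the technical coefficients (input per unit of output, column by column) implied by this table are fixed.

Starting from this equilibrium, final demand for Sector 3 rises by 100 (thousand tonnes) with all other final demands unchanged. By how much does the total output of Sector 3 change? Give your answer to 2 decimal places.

Δx_3 = 264.15

Technical coefficients a_ij = z_ij / X_j:
  a_11 = 200/1000 = 0.20, a_21 = 200/1000 = 0.20, a_31 = 400/1000 = 0.40
  a_12 = 435/1450 = 0.30, a_22 = 72.5/1450 = 0.05, a_32 = 145/1450 = 0.10
  a_13 = 210/1050 = 0.20, a_23 = 210/1050 = 0.20, a_33 = 472.5/1050 = 0.45
I − A =
  [   0.80    -0.30    -0.20]
  [  -0.20     0.95    -0.20]
  [  -0.40    -0.10     0.55]
Cofactors of I−A, C_ij = (−1)^(i+j)·(minor ij) (rows/columns in the sector order above):
  C_11 = (0.95)(0.55) − (-0.20)(-0.10) = 0.5025
  C_12 = −[(-0.20)(0.55) − (-0.20)(-0.40)] = 0.1900
  C_13 = (-0.20)(-0.10) − (0.95)(-0.40) = 0.4000
  C_21 = −[(-0.30)(0.55) − (-0.20)(-0.10)] = 0.1850
  C_22 = (0.80)(0.55) − (-0.20)(-0.40) = 0.3600
  C_23 = −[(0.80)(-0.10) − (-0.30)(-0.40)] = 0.2000
  C_31 = (-0.30)(-0.20) − (-0.20)(0.95) = 0.2500
  C_32 = −[(0.80)(-0.20) − (-0.20)(-0.20)] = 0.2000
  C_33 = (0.80)(0.95) − (-0.30)(-0.20) = 0.7000
det(I−A) = Σ_j (I−A)_1j·C_1j = (0.80)(0.5025) + (-0.30)(0.1900) + (-0.20)(0.4000) = 0.2650
adj(I−A) = Cᵀ =
  [ 0.5025   0.1850   0.2500]
  [ 0.1900   0.3600   0.2000]
  [ 0.4000   0.2000   0.7000]
(I − A)⁻¹ = adj(I−A) / det(I−A) ≈
  [   1.8962     0.6981     0.9434]
  [   0.7170     1.3585     0.7547]
  [   1.5094     0.7547     2.6415]
Δx = (I − A)⁻¹ Δd with Δd having +100 in the Sector 3 component and 0 elsewhere.
So Δx_3 = L_33 · (+100), where L_33 = adj(I−A)_33 / det(I−A) = 0.7000 / 0.2650.
Δx_3 = 0.7000 × (+100) / 0.2650 = 70.00 / 0.2650 ≈ 264.15.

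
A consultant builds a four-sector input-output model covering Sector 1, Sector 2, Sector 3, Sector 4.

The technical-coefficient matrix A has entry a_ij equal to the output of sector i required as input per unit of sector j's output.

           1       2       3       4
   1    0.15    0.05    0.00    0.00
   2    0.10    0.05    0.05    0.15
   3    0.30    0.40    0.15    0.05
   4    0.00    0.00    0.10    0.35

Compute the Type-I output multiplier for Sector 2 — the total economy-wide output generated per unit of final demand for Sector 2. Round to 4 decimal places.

m_2 = 1.7964

I − A =
  [   0.85    -0.05     0.00     0.00]
  [  -0.10     0.95    -0.05    -0.15]
  [  -0.30    -0.40     0.85    -0.05]
  [   0.00     0.00    -0.10     0.65]
Compute the cofactors C_ij = (−1)^(i+j)·(3×3 minor ij) of I−A; the adjugate is their transpose:
adj(I−A) = Cᵀ =
  [ 0.501125   0.027375   0.002375   0.006500]
  [ 0.069000   0.465375   0.040375   0.110500]
  [ 0.211250   0.230750   0.521625   0.093375]
  [ 0.032500   0.035500   0.080250   0.664375]
det(I−A) = Σ_j (I−A)_1j·C_1j = (0.85)(0.501125) + (-0.05)(0.069000) + (0.00)(0.211250) + (0.00)(0.032500) = 0.42250625
(I − A)⁻¹ = adj(I−A) / det(I−A) ≈
  [   1.18608     0.06479     0.00562     0.01538]
  [   0.16331     1.10146     0.09556     0.26153]
  [   0.49999     0.54615     1.23460     0.22100]
  [   0.07692     0.08402     0.18994     1.57246]
The output multiplier for sector j is the column-j sum of the Leontief inverse (I − A)⁻¹ = adj(I−A) / det(I−A).
Column 2 of adj(I−A): (0.027375, 0.465375, 0.230750, 0.035500); det(I−A) = 0.42250625.
m_2 = (0.027375 + 0.465375 + 0.230750 + 0.035500) / 0.42250625 = 0.759 / 0.42250625 ≈ 1.7964.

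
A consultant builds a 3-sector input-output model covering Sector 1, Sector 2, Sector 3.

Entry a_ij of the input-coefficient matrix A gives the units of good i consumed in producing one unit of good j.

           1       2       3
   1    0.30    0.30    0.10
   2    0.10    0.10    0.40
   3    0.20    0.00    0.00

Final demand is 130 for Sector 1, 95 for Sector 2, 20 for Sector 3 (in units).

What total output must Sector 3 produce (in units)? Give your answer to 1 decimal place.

x_3 = 73.7

I − A =
  [   0.70    -0.30    -0.10]
  [  -0.10     0.90    -0.40]
  [  -0.20     0.00     1.00]
Cofactors of I−A, C_ij = (−1)^(i+j)·(minor ij) (rows/columns in the sector order above):
  C_11 = (0.90)(1.00) − (-0.40)(0.00) = 0.9000
  C_12 = −[(-0.10)(1.00) − (-0.40)(-0.20)] = 0.1800
  C_13 = (-0.10)(0.00) − (0.90)(-0.20) = 0.1800
  C_21 = −[(-0.30)(1.00) − (-0.10)(0.00)] = 0.3000
  C_22 = (0.70)(1.00) − (-0.10)(-0.20) = 0.6800
  C_23 = −[(0.70)(0.00) − (-0.30)(-0.20)] = 0.0600
  C_31 = (-0.30)(-0.40) − (-0.10)(0.90) = 0.2100
  C_32 = −[(0.70)(-0.40) − (-0.10)(-0.10)] = 0.2900
  C_33 = (0.70)(0.90) − (-0.30)(-0.10) = 0.6000
det(I−A) = Σ_j (I−A)_1j·C_1j = (0.70)(0.9000) + (-0.30)(0.1800) + (-0.10)(0.1800) = 0.5580
adj(I−A) = Cᵀ =
  [ 0.9000   0.3000   0.2100]
  [ 0.1800   0.6800   0.2900]
  [ 0.1800   0.0600   0.6000]
(I − A)⁻¹ = adj(I−A) / det(I−A) ≈
  [   1.6129     0.5376     0.3763]
  [   0.3226     1.2186     0.5197]
  [   0.3226     0.1075     1.0753]
x = (I − A)⁻¹ d = adj(I−A)·d / det(I−A), with det(I−A) = 0.5580:
  x_1 = (0.9000·130 + 0.3000·95 + 0.2100·20) / 0.5580 = 149.70 / 0.5580 ≈ 268.3
  x_2 = (0.1800·130 + 0.6800·95 + 0.2900·20) / 0.5580 = 93.80 / 0.5580 ≈ 168.1
  x_3 = (0.1800·130 + 0.0600·95 + 0.6000·20) / 0.5580 = 41.10 / 0.5580 ≈ 73.7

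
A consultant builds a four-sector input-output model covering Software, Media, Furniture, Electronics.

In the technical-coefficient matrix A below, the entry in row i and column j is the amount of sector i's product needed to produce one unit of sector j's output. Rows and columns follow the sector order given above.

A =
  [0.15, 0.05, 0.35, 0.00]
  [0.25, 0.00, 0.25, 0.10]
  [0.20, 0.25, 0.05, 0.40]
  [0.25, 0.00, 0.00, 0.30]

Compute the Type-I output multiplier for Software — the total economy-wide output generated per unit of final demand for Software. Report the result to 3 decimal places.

m_S = 3.340

I − A =
  [   0.85    -0.05    -0.35     0.00]
  [  -0.25     1.00    -0.25    -0.10]
  [  -0.20    -0.25     0.95    -0.40]
  [  -0.25     0.00     0.00     0.70]
Compute the cofactors C_ij = (−1)^(i+j)·(3×3 minor ij) of I−A; the adjugate is their transpose:
adj(I−A) = Cᵀ =
  [ 0.621250   0.094500   0.253750   0.158500]
  [ 0.250000   0.481250   0.218750   0.193750]
  [ 0.290000   0.160750   0.585000   0.357250]
  [ 0.221875   0.033750   0.090625   0.648125]
det(I−A) = Σ_j (I−A)_1j·C_1j = (0.85)(0.621250) + (-0.05)(0.250000) + (-0.35)(0.290000) + (0.00)(0.221875) = 0.4140625
(I − A)⁻¹ = adj(I−A) / det(I−A) ≈
  [   1.5004     0.2282     0.6128     0.3828]
  [   0.6038     1.1623     0.5283     0.4679]
  [   0.7004     0.3882     1.4128     0.8628]
  [   0.5358     0.0815     0.2189     1.5653]
The output multiplier for sector j is the column-j sum of the Leontief inverse (I − A)⁻¹ = adj(I−A) / det(I−A).
Column S of adj(I−A): (0.621250, 0.250000, 0.290000, 0.221875); det(I−A) = 0.4140625.
m_S = (0.621250 + 0.250000 + 0.290000 + 0.221875) / 0.4140625 = 1.383125 / 0.4140625 ≈ 3.340.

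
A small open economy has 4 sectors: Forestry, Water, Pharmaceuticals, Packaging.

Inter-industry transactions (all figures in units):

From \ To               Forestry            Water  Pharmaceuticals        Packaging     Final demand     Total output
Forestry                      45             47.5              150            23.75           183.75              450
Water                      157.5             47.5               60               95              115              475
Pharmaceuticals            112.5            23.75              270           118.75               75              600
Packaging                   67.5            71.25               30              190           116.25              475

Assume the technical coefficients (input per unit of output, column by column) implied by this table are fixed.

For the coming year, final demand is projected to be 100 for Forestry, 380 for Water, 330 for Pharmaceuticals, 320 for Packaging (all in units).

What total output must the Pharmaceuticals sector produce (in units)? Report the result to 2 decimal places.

Technical coefficients a_ij = z_ij / X_j:
  a_11 = 45/450 = 0.10, a_21 = 157.5/450 = 0.35, a_31 = 112.5/450 = 0.25, a_41 = 67.5/450 = 0.15
  a_12 = 47.5/475 = 0.10, a_22 = 47.5/475 = 0.10, a_32 = 23.75/475 = 0.05, a_42 = 71.25/475 = 0.15
  a_13 = 150/600 = 0.25, a_23 = 60/600 = 0.10, a_33 = 270/600 = 0.45, a_43 = 30/600 = 0.05
  a_14 = 23.75/475 = 0.05, a_24 = 95/475 = 0.20, a_34 = 118.75/475 = 0.25, a_44 = 190/475 = 0.40
I − A =
  [   0.90    -0.10    -0.25    -0.05]
  [  -0.35     0.90    -0.10    -0.20]
  [  -0.25    -0.05     0.55    -0.25]
  [  -0.15    -0.15    -0.05     0.60]
Compute the cofactors C_ij = (−1)^(i+j)·(3×3 minor ij) of I−A; the adjugate is their transpose:
adj(I−A) = Cᵀ =
  [ 0.262000   0.052875   0.137500   0.096750]
  [ 0.148875   0.234125   0.123125   0.141750]
  [ 0.186375   0.081000   0.425625   0.219875]
  [ 0.118250   0.078500   0.100625   0.358625]
det(I−A) = Σ_j (I−A)_1j·C_1j = (0.90)(0.262000) + (-0.10)(0.148875) + (-0.25)(0.186375) + (-0.05)(0.118250) = 0.16840625
(I − A)⁻¹ = adj(I−A) / det(I−A) ≈
  [   1.5558     0.3140     0.8165     0.5745]
  [   0.8840     1.3902     0.7311     0.8417]
  [   1.1067     0.4810     2.5274     1.3056]
  [   0.7022     0.4661     0.5975     2.1295]
x = (I − A)⁻¹ d = adj(I−A)·d / det(I−A), with det(I−A) = 0.16840625:
  x_1 = (0.262000·100 + 0.052875·380 + 0.137500·330 + 0.096750·320) / 0.16840625 = 122.6275 / 0.16840625 ≈ 728.16
  x_2 = (0.148875·100 + 0.234125·380 + 0.123125·330 + 0.141750·320) / 0.16840625 = 189.84625 / 0.16840625 ≈ 1127.31
  x_3 = (0.186375·100 + 0.081000·380 + 0.425625·330 + 0.219875·320) / 0.16840625 = 260.23375 / 0.16840625 ≈ 1545.27
  x_4 = (0.118250·100 + 0.078500·380 + 0.100625·330 + 0.358625·320) / 0.16840625 = 189.62125 / 0.16840625 ≈ 1125.98

x_3 = 1545.27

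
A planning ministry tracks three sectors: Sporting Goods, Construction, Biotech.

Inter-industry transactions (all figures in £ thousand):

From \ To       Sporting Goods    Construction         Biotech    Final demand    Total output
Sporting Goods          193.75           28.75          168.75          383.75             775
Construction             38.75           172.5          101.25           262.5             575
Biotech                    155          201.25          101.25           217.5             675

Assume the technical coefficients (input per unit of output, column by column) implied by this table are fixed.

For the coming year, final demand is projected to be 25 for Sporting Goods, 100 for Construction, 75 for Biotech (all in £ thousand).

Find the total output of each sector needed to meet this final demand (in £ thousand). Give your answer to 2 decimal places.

x_1 = 110.61, x_2 = 192.20, x_3 = 193.40

Technical coefficients a_ij = z_ij / X_j:
  a_11 = 193.75/775 = 0.25, a_21 = 38.75/775 = 0.05, a_31 = 155/775 = 0.20
  a_12 = 28.75/575 = 0.05, a_22 = 172.5/575 = 0.30, a_32 = 201.25/575 = 0.35
  a_13 = 168.75/675 = 0.25, a_23 = 101.25/675 = 0.15, a_33 = 101.25/675 = 0.15
I − A =
  [   0.75    -0.05    -0.25]
  [  -0.05     0.70    -0.15]
  [  -0.20    -0.35     0.85]
Cofactors of I−A, C_ij = (−1)^(i+j)·(minor ij) (rows/columns in the sector order above):
  C_11 = (0.70)(0.85) − (-0.15)(-0.35) = 0.5425
  C_12 = −[(-0.05)(0.85) − (-0.15)(-0.20)] = 0.0725
  C_13 = (-0.05)(-0.35) − (0.70)(-0.20) = 0.1575
  C_21 = −[(-0.05)(0.85) − (-0.25)(-0.35)] = 0.1300
  C_22 = (0.75)(0.85) − (-0.25)(-0.20) = 0.5875
  C_23 = −[(0.75)(-0.35) − (-0.05)(-0.20)] = 0.2725
  C_31 = (-0.05)(-0.15) − (-0.25)(0.70) = 0.1825
  C_32 = −[(0.75)(-0.15) − (-0.25)(-0.05)] = 0.1250
  C_33 = (0.75)(0.70) − (-0.05)(-0.05) = 0.5225
det(I−A) = Σ_j (I−A)_1j·C_1j = (0.75)(0.5425) + (-0.05)(0.0725) + (-0.25)(0.1575) = 0.363875
adj(I−A) = Cᵀ =
  [ 0.5425   0.1300   0.1825]
  [ 0.0725   0.5875   0.1250]
  [ 0.1575   0.2725   0.5225]
(I − A)⁻¹ = adj(I−A) / det(I−A) ≈
  [   1.4909     0.3573     0.5015]
  [   0.1992     1.6146     0.3435]
  [   0.4328     0.7489     1.4359]
x = (I − A)⁻¹ d = adj(I−A)·d / det(I−A), with det(I−A) = 0.363875:
  x_1 = (0.5425·25 + 0.1300·100 + 0.1825·75) / 0.363875 = 40.25 / 0.363875 ≈ 110.61
  x_2 = (0.0725·25 + 0.5875·100 + 0.1250·75) / 0.363875 = 69.9375 / 0.363875 ≈ 192.20
  x_3 = (0.1575·25 + 0.2725·100 + 0.5225·75) / 0.363875 = 70.375 / 0.363875 ≈ 193.40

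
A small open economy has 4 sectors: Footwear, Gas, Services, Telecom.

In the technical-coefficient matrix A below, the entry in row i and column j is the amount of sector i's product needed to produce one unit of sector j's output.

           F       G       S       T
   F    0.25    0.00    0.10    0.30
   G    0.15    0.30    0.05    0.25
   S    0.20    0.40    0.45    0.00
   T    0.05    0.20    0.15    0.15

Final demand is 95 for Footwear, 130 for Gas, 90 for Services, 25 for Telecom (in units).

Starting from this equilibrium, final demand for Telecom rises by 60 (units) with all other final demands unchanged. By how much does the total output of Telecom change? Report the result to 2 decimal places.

Δx_T = 92.67

I − A =
  [   0.75     0.00    -0.10    -0.30]
  [  -0.15     0.70    -0.05    -0.25]
  [  -0.20    -0.40     0.55     0.00]
  [  -0.05    -0.20    -0.15     0.85]
Compute the cofactors C_ij = (−1)^(i+j)·(3×3 minor ij) of I−A; the adjugate is their transpose:
adj(I−A) = Cᵀ =
  [ 0.267750   0.085000   0.089000   0.119500]
  [ 0.093000   0.316375   0.080000   0.125875]
  [ 0.165000   0.261000   0.389250   0.135000]
  [ 0.066750   0.125500   0.092750   0.253750]
det(I−A) = Σ_j (I−A)_1j·C_1j = (0.75)(0.267750) + (0.00)(0.093000) + (-0.10)(0.165000) + (-0.30)(0.066750) = 0.1642875
(I − A)⁻¹ = adj(I−A) / det(I−A) ≈
  [   1.6298     0.5174     0.5417     0.7274]
  [   0.5661     1.9257     0.4870     0.7662]
  [   1.0043     1.5887     2.3693     0.8217]
  [   0.4063     0.7639     0.5646     1.5445]
Δx = (I − A)⁻¹ Δd with Δd having +60 in the Telecom component and 0 elsewhere.
So Δx_T = L_TT · (+60), where L_TT = adj(I−A)_TT / det(I−A) = 0.253750 / 0.1642875.
Δx_T = 0.253750 × (+60) / 0.1642875 = 15.225 / 0.1642875 ≈ 92.67.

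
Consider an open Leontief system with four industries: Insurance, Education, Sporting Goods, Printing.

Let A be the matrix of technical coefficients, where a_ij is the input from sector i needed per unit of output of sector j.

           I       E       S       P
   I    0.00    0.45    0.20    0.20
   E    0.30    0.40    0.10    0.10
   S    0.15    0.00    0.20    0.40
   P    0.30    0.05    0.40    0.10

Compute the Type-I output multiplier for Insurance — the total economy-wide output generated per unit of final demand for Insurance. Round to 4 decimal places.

I − A =
  [   1.00    -0.45    -0.20    -0.20]
  [  -0.30     0.60    -0.10    -0.10]
  [  -0.15     0.00     0.80    -0.40]
  [  -0.30    -0.05    -0.40     0.90]
Compute the cofactors C_ij = (−1)^(i+j)·(3×3 minor ij) of I−A; the adjugate is their transpose:
adj(I−A) = Cᵀ =
  [ 0.33000   0.26400   0.21450   0.19800]
  [ 0.22350   0.44900   0.20800   0.19200]
  [ 0.15825   0.13625   0.36100   0.21075]
  [ 0.19275   0.17350   0.24350   0.34725]
det(I−A) = Σ_j (I−A)_1j·C_1j = (1.00)(0.33000) + (-0.45)(0.22350) + (-0.20)(0.15825) + (-0.20)(0.19275) = 0.159225
(I − A)⁻¹ = adj(I−A) / det(I−A) ≈
  [   2.07254     1.65803     1.34715     1.24352]
  [   1.40367     2.81991     1.30633     1.20584]
  [   0.99388     0.85571     2.26723     1.32360]
  [   1.21055     1.08965     1.52928     2.18088]
The output multiplier for sector j is the column-j sum of the Leontief inverse (I − A)⁻¹ = adj(I−A) / det(I−A).
Column I of adj(I−A): (0.33000, 0.22350, 0.15825, 0.19275); det(I−A) = 0.159225.
m_I = (0.33000 + 0.22350 + 0.15825 + 0.19275) / 0.159225 = 0.9045 / 0.159225 ≈ 5.6806.

m_I = 5.6806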